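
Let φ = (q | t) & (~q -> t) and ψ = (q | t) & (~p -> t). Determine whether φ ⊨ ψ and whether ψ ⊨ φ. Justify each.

[⇐] Assume the antecedent. If q is true, (q | t) & (~q -> t) reduces to true regardless of the other variables. If q is false, the antecedent forces (q = F, t = T, p = F) or (q = F, t = T, p = T), and (q | t) & (~q -> t) holds there. Either way (q | t) & (~q -> t) holds.

[⇒] This fails. Under q = T, t = F, p = F, the left side is true but the right side is false.

The forward direction fails; the converse holds.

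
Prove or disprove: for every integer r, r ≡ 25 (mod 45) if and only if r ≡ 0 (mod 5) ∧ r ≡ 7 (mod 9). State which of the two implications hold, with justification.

Both directions hold; the statement is true.

[⇒] Suppose r ≡ 25 (mod 45); write r = 45j + 25. Since 5 ∣ 45, reducing mod 5 gives r ≡ 25 ≡ 0 (mod 5); since 9 ∣ 45, reducing mod 9 gives r ≡ 25 ≡ 7 (mod 9).

[⇐] Conversely, if r ≡ 0 (mod 5) and r ≡ 7 (mod 9), then by the Chinese remainder theorem r ≡ 25 (mod 45). This is exactly r ≡ 25 (mod 45).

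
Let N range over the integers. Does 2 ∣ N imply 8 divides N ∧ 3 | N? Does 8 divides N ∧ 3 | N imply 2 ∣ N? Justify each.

(⇒) This fails: take N = 2. Certainly 2 ∣ 2, but 8 ∤ 2.

(⇐) Suppose 8 ∣ N and 3 ∣ N. Any common multiple of 8 and 3 is a multiple of their lcm; here gcd(8, 3) = 1, so lcm(8, 3) = 8·3 = 24, so 24 ∣ N. Since 2 ∣ 24, it follows that 2 ∣ N.

Only the converse holds.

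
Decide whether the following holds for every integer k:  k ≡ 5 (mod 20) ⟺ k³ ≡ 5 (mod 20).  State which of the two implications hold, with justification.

Forward direction. Suppose k ≡ 5 (mod 20). Write k = 20j + 5. Then (20j + 5)³ = 8000j³ + 6000j² + 1500j + 125 = 20(400j³ + 300j² + 75j + 6) + 5, so k³ ≡ 5 (mod 20).

Converse. Suppose k³ ≡ 5 (mod 20). The only residue r in {0, …, 19} with r³ ≡ 5 (mod 20) is r = 5, so k ≡ 5 (mod 20).

Equivalent; both directions hold.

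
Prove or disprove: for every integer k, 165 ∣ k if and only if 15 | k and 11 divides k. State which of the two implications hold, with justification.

Both implications hold.

Converse. Suppose 15 ∣ k and 11 ∣ k. Any common multiple of 15 and 11 is a multiple of their lcm; here gcd(15, 11) = 1, so lcm(15, 11) = 15·11 = 165, so 165 ∣ k.

Forward direction. If 165 ∣ k, write k = 165q. Since 165 = 11·15, k = 15·(11q), so 15 ∣ k; and since 165 = 15·11, k = 11·(15q), so 11 ∣ k.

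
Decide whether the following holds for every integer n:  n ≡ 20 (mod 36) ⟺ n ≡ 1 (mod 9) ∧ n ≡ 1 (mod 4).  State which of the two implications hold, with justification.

[⇒] This fails: n = 20 gives 20 ≡ 20 (mod 36) but 20 ≡ 2 (mod 9), so the conjunction on the right does not hold.

[⇐] This fails: n = 1 satisfies both congruences on the right (1 ≡ 1 mod 9 and 1 ≡ 1 mod 4) yet 1 ≡ 1 (mod 36), not 20.

Neither direction holds.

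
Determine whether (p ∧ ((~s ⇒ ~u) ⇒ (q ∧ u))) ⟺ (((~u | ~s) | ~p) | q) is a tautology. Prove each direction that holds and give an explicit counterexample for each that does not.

(⟸) This fails. Under s = F, p = F, q = F, u = F, the left side is false but the right side is true.

(⟹) Assume the antecedent. If s is true, the antecedent forces (s = T, p = T, q = T, u = T), and ((~u | ~s) | ~p) | q holds there. If s is false, ((~u | ~s) | ~p) | q reduces to true regardless of the other variables. Either way ((~u | ~s) | ~p) | q holds.

Only the forward implication holds.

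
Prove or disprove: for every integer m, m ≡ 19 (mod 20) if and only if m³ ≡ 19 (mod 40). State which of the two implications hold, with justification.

Only the reverse direction holds.

Forward direction. This fails: take m = 39. Then 39 ≡ 19 (mod 20), but 39³ = 59319 ≡ 39 (mod 40), not 19.

Converse. The residues r modulo 40 with r³ ≡ 19 (mod 40) are exactly {19}, and each is ≡ 19 (mod 20).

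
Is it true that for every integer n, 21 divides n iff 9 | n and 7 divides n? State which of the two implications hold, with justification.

Only the converse holds.

(←) Suppose 9 ∣ n and 7 ∣ n. Any common multiple of 9 and 7 is a multiple of their lcm; here gcd(9, 7) = 1, so lcm(9, 7) = 9·7 = 63, so 63 ∣ n. Since 21 ∣ 63, it follows that 21 ∣ n.

(→) This fails: take n = 21. Certainly 21 ∣ 21, but 9 ∤ 21.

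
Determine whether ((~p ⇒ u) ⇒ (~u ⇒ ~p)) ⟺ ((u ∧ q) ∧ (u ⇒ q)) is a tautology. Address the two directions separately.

Only the reverse direction holds.

(⟹) This fails. Under u = F, p = F, q = F, the left side is true but the right side is false.

(⟸) Assume the antecedent. If u is true, (~p ⇒ u) ⇒ (~u ⇒ ~p) reduces to true regardless of the other variables. If u is false, the antecedent cannot hold. Either way (~p ⇒ u) ⇒ (~u ⇒ ~p) holds.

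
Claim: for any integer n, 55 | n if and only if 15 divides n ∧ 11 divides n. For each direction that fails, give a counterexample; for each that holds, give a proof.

Only the reverse direction holds.

(←) Suppose 15 ∣ n and 11 ∣ n. Any common multiple of 15 and 11 is a multiple of their lcm; here gcd(15, 11) = 1, so lcm(15, 11) = 15·11 = 165, so 165 ∣ n. Since 55 ∣ 165, it follows that 55 ∣ n.

(→) This fails: take n = 55. Certainly 55 ∣ 55, but 15 ∤ 55.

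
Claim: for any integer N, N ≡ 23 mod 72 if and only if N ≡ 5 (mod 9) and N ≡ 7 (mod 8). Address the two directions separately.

Both implications hold.

(→) Suppose N ≡ 23 (mod 72); write N = 72j + 23. Since 9 ∣ 72, reducing mod 9 gives N ≡ 23 ≡ 5 (mod 9); since 8 ∣ 72, reducing mod 8 gives N ≡ 23 ≡ 7 (mod 8).

(←) Conversely, if N ≡ 5 (mod 9) and N ≡ 7 (mod 8), then by the Chinese remainder theorem N ≡ 23 (mod 72). This is exactly N ≡ 23 (mod 72).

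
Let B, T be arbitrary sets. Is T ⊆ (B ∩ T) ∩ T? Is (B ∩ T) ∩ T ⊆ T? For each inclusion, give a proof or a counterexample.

(⊆) This inclusion fails. Take B = ∅, T = {1}; then 1 ∈ T but 1 ∉ (B ∩ T) ∩ T.

(⊇) Let x ∈ (B ∩ T) ∩ T. Then x ∈ B ∩ T, from which x ∈ T.

The sets are not equal: only the reverse inclusion holds.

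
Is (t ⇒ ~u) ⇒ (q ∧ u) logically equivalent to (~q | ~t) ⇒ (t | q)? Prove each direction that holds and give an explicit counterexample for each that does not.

Only the forward implication holds.

(→) Assume the antecedent. If q is true, (~q | ~t) ⇒ (t | q) reduces to true regardless of the other variables. If q is false, the antecedent forces (q = F, u = T, t = T), and (~q | ~t) ⇒ (t | q) holds there. Either way (~q | ~t) ⇒ (t | q) holds.

(←) This fails. Under q = T, u = F, t = F, the left side is false but the right side is true.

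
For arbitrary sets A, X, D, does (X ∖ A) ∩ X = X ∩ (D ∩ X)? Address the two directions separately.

(⟹) This inclusion fails. Take A = ∅, X = {1}, D = ∅; then 1 ∈ (X ∖ A) ∩ X but 1 ∉ X ∩ (D ∩ X).

(⟸) This inclusion fails. Take A = {1}, X = {1}, D = {1}; then 1 ∈ X ∩ (D ∩ X) but 1 ∉ (X ∖ A) ∩ X.

(⊆) fails and (⊇) fails.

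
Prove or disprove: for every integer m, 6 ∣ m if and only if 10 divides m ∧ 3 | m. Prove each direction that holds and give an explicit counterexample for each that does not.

Forward direction. This fails: take m = 6. Certainly 6 ∣ 6, but 10 ∤ 6.

Converse. Suppose 10 ∣ m and 3 ∣ m. Any common multiple of 10 and 3 is a multiple of their lcm; here gcd(10, 3) = 1, so lcm(10, 3) = 10·3 = 30, so 30 ∣ m. Since 6 ∣ 30, it follows that 6 ∣ m.

The forward direction fails; the converse holds.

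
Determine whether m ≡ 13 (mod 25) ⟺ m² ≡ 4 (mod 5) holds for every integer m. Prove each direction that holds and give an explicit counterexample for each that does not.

(←) This fails: take m = 2. Then 2² = 4 ≡ 4 (mod 5), yet 2 ≡ 2 (mod 25), not 13.

(→) Suppose m ≡ 13 (mod 25). Then m² ≡ 13² = 169 (mod 25), and since 5 ∣ 25, also m² ≡ 4 (mod 5).

The forward direction holds; the converse fails.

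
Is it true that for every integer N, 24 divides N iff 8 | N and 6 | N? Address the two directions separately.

The biconditional holds.

(→) If 24 ∣ N, write N = 24q. Since 24 = 3·8, N = 8·(3q), so 8 ∣ N; and since 24 = 4·6, N = 6·(4q), so 6 ∣ N.

(←) Suppose 8 ∣ N and 6 ∣ N. Any common multiple of 8 and 6 is a multiple of their lcm; here lcm(8, 6) = 8·6/gcd(8, 6) = 48/2 = 24, so 24 ∣ N.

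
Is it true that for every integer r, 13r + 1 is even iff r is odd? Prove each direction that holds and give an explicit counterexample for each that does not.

Both implications hold.

(→) Suppose 13r + 1 is even. Since 13 is odd, 13r and r have the same parity, so 13r + 1 ≡ r + 1 (mod 2). As 1 is odd, 13r + 1 is even exactly when r is odd. Thus r is odd.

(←) Conversely, suppose r is odd; write r = 2j + 1. Then 13r + 1 = 13·(2j + 1) + 1 = 2·13j + 14, which is even.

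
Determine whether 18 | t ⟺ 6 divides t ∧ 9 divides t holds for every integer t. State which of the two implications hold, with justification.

The biconditional holds.

Forward direction. If 18 ∣ t, write t = 18q. Since 18 = 3·6, t = 6·(3q), so 6 ∣ t; and since 18 = 2·9, t = 9·(2q), so 9 ∣ t.

Converse. Suppose 6 ∣ t and 9 ∣ t. Any common multiple of 6 and 9 is a multiple of their lcm; here lcm(6, 9) = 6·9/gcd(6, 9) = 54/3 = 18, so 18 ∣ t.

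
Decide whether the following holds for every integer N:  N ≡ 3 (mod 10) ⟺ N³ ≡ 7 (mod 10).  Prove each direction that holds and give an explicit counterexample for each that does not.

(⟹) Suppose N ≡ 3 (mod 10). Write N = 10j + 3. Then (10j + 3)³ = 1000j³ + 900j² + 270j + 27 = 10(100j³ + 90j² + 27j + 2) + 7, so N³ ≡ 7 (mod 10).

(⟸) For the converse, argue contrapositively. If N ≢ 3 (mod 10), then N is congruent to one of 0, 1, 2, 4, 5, 6, 7, 8, 9 modulo 10, and these give N³ ≡ 0, 1, 8, 4, 5, 6, 3, 2, 9 respectively — never 7.

Both implications hold.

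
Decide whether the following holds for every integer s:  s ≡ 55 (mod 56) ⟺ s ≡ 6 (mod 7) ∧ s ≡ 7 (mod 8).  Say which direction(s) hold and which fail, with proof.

(⇒) Suppose s ≡ 55 (mod 56); write s = 56j + 55. Since 7 ∣ 56, reducing mod 7 gives s ≡ 55 ≡ 6 (mod 7); since 8 ∣ 56, reducing mod 8 gives s ≡ 55 ≡ 7 (mod 8).

(⇐) Conversely, if s ≡ 6 (mod 7) and s ≡ 7 (mod 8), then by the Chinese remainder theorem s ≡ 55 (mod 56). This is exactly s ≡ 55 (mod 56).

Both implications hold.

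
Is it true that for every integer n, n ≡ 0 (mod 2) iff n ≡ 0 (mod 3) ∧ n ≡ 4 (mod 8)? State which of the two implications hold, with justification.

(→) This fails: n = 0 gives 0 ≡ 0 (mod 2) but 0 ≡ 0 (mod 8), so the conjunction on the right does not hold.

(←) Conversely, if n ≡ 0 (mod 3) and n ≡ 4 (mod 8), then by the Chinese remainder theorem n ≡ 12 (mod 24). Since 12 ≡ 0 (mod 2) and 2 ∣ 24, we get n ≡ 0 (mod 2).

(⇒) fails; (⇐) holds.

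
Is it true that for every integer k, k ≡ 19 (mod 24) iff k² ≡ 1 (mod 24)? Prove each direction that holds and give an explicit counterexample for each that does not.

(←) This fails: take k = 1. Then 1² = 1 ≡ 1 (mod 24), yet 1 ≡ 1 (mod 24), not 19.

(→) Suppose k ≡ 19 (mod 24). Write k = 24j + 19. Then (24j + 19)² = 576j² + 912j + 361 = 24(24j² + 38j + 15) + 1, so k² ≡ 1 (mod 24).

Only the forward direction holds.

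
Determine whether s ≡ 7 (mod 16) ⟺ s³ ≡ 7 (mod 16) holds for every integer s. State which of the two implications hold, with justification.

[⇒] Suppose s ≡ 7 (mod 16). Write s = 16j + 7. Then (16j + 7)³ = 4096j³ + 5376j² + 2352j + 343 = 16(256j³ + 336j² + 147j + 21) + 7, so s³ ≡ 7 (mod 16).

[⇐] Conversely, suppose s³ ≡ 7 (mod 16). The only residue r in {0, …, 15} with r³ ≡ 7 (mod 16) is r = 7, so s ≡ 7 (mod 16).

Both directions hold; the statement is true.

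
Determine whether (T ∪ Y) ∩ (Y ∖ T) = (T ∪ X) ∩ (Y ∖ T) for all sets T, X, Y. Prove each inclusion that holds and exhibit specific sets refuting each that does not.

Forward inclusion. This inclusion fails. Take T = ∅, X = ∅, Y = {1}; then 1 ∈ (T ∪ Y) ∩ (Y ∖ T) but 1 ∉ (T ∪ X) ∩ (Y ∖ T).

Reverse inclusion. Let x ∈ (T ∪ X) ∩ (Y ∖ T). Then x ∈ X ∩ Y and x ∉ T, from which x ∈ (T ∪ Y) ∩ (Y ∖ T).

(⊆) fails; (⊇) holds.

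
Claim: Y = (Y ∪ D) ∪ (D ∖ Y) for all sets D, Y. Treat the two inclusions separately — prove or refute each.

(⟹) Let x ∈ Y. Then either x ∈ Y and x ∉ D; or x ∈ D ∩ Y. In each case x ∈ (Y ∪ D) ∪ (D ∖ Y), so Y ⊆ (Y ∪ D) ∪ (D ∖ Y).

(⟸) This inclusion fails. Take D = {1}, Y = ∅; then 1 ∈ (Y ∪ D) ∪ (D ∖ Y) but 1 ∉ Y.

The sets are not equal: only the forward inclusion holds.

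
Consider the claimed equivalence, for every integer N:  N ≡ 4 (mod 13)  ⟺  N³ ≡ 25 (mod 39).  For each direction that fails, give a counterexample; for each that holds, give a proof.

Both directions fail.

Forward direction. This fails: take N = 17. Then 17 ≡ 4 (mod 13), but 17³ = 4913 ≡ 38 (mod 39), not 25.

Converse. This fails: take N = 10. Then 10³ = 1000 ≡ 25 (mod 39), yet 10 ≡ 10 (mod 13), not 4.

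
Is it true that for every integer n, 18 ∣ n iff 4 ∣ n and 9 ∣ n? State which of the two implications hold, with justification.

Only the converse holds.

Forward direction. This fails: take n = 18. Certainly 18 ∣ 18, but 4 ∤ 18.

Converse. Suppose 4 ∣ n and 9 ∣ n. Any common multiple of 4 and 9 is a multiple of their lcm; here gcd(4, 9) = 1, so lcm(4, 9) = 4·9 = 36, so 36 ∣ n. Since 18 ∣ 36, it follows that 18 ∣ n.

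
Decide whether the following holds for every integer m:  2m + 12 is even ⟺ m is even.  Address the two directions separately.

[⇒] This fails: take m = 5. Then 2m + 12 = 22, which is even, yet m = 5 is odd, not even.

[⇐] Suppose m is even. Since 2 is even, 2m is even for every m, so 2m + 12 has the same parity as 12, which is even. Hence 2m + 12 is even.

The forward direction fails; the converse holds.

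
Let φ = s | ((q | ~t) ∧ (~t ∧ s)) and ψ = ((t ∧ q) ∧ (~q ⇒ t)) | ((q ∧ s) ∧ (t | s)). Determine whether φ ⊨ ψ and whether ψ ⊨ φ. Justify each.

Neither direction holds.

(⇒) This fails. Under q = F, t = F, s = T, the left side is true but the right side is false.

(⇐) This fails. Under q = T, t = T, s = F, the left side is false but the right side is true.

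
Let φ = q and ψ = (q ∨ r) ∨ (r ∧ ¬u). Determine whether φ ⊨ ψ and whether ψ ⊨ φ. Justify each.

Only the forward direction holds.

Forward direction. Assume the antecedent. If r is true, (q ∨ r) ∨ (r ∧ ¬u) reduces to true regardless of the other variables. If r is false, the antecedent forces (r = F, q = T, u = F) or (r = F, q = T, u = T), and (q ∨ r) ∨ (r ∧ ¬u) holds there. Either way (q ∨ r) ∨ (r ∧ ¬u) holds.

Converse. This fails. Under r = T, q = F, u = F, the left side is false but the right side is true.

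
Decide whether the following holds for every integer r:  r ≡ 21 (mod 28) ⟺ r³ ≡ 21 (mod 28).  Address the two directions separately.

[⇐] Suppose r³ ≡ 21 (mod 28). The only residue r in {0, …, 27} with r³ ≡ 21 (mod 28) is r = 21, so r ≡ 21 (mod 28).

[⇒] Suppose r ≡ 21 (mod 28). Write r = 28j + 21. Then (28j + 21)³ = 21952j³ + 49392j² + 37044j + 9261 = 28(784j³ + 1764j² + 1323j + 330) + 21, so r³ ≡ 21 (mod 28).

The biconditional holds.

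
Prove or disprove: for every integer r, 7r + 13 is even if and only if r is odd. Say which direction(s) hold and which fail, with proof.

[⇐] Suppose r is odd; write r = 2j + 1. Then 7r + 13 = 7·(2j + 1) + 13 = 2·7j + 20, which is even.

[⇒] Suppose 7r + 13 is even. Since 7 is odd, 7r and r have the same parity, so 7r + 13 ≡ r + 13 (mod 2). As 13 is odd, 7r + 13 is even exactly when r is odd. Thus r is odd.

The biconditional holds.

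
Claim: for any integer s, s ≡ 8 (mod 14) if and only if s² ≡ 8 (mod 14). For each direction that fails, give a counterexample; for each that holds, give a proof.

Not equivalent: only (⇒) holds.

(⟹) Suppose s ≡ 8 (mod 14). Write s = 14j + 8. Then (14j + 8)² = 196j² + 224j + 64 = 14(14j² + 16j + 4) + 8, so s² ≡ 8 (mod 14).

(⟸) This fails: take s = 6. Then 6² = 36 ≡ 8 (mod 14), yet 6 ≡ 6 (mod 14), not 8.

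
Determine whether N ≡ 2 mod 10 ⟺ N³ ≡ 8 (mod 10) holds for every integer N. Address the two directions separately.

Equivalent; both directions hold.

(←) Suppose N³ ≡ 8 (mod 10). The only residue r in {0, …, 9} with r³ ≡ 8 (mod 10) is r = 2, so N ≡ 2 (mod 10).

(→) Suppose N ≡ 2 mod 10. Write N = 10j + 2. Then (10j + 2)³ = 1000j³ + 600j² + 120j + 8 = 10(100j³ + 60j² + 12j) + 8, so N³ ≡ 8 (mod 10).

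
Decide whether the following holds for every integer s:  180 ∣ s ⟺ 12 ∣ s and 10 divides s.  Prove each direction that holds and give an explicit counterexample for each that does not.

(⇒) holds; (⇐) fails.

Forward direction. If 180 ∣ s, write s = 180q. Since 180 = 15·12, s = 12·(15q), so 12 ∣ s; and since 180 = 18·10, s = 10·(18q), so 10 ∣ s.

Converse. This fails: take s = 60. Both 12 ∣ 60 and 10 ∣ 60, yet 60 is not a multiple of 180 (since 60 = 0·180 + 60), so 180 ∤ 60.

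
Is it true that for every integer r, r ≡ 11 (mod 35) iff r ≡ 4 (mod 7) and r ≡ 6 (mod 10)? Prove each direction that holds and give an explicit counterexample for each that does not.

(⟹) This fails: r = 11 gives 11 ≡ 11 (mod 35) but 11 ≡ 1 (mod 10), so the conjunction on the right does not hold.

(⟸) Conversely, if r ≡ 4 (mod 7) and r ≡ 6 (mod 10), then by the Chinese remainder theorem r ≡ 46 (mod 70). Since 46 ≡ 11 (mod 35) and 35 ∣ 70, we get r ≡ 11 (mod 35).

The forward direction fails; the converse holds.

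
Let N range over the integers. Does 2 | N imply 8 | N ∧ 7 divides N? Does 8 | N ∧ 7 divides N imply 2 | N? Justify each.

(→) This fails: take N = 2. Certainly 2 ∣ 2, but 8 ∤ 2.

(←) Suppose 8 ∣ N and 7 ∣ N. Any common multiple of 8 and 7 is a multiple of their lcm; here gcd(8, 7) = 1, so lcm(8, 7) = 8·7 = 56, so 56 ∣ N. Since 2 ∣ 56, it follows that 2 ∣ N.

Not equivalent: only (⇐) holds.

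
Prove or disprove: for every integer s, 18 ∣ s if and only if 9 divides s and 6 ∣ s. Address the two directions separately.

Forward direction. If 18 ∣ s, write s = 18q. Since 18 = 2·9, s = 9·(2q), so 9 ∣ s; and since 18 = 3·6, s = 6·(3q), so 6 ∣ s.

Converse. Suppose 9 ∣ s and 6 ∣ s. Any common multiple of 9 and 6 is a multiple of their lcm; here lcm(9, 6) = 9·6/gcd(9, 6) = 54/3 = 18, so 18 ∣ s.

Equivalent; both directions hold.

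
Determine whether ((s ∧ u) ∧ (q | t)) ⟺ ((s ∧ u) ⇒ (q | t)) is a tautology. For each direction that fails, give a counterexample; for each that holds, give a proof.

Only the forward direction holds.

(⟹) Assume the antecedent. If t is true, (s ∧ u) ⇒ (q | t) reduces to true regardless of the other variables. If t is false, the antecedent forces (t = F, q = T, s = T, u = T), and (s ∧ u) ⇒ (q | t) holds there. Either way (s ∧ u) ⇒ (q | t) holds.

(⟸) This fails. Under t = F, q = F, s = F, u = F, the left side is false but the right side is true.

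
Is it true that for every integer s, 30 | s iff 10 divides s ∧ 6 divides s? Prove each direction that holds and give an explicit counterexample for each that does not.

Forward direction. If 30 ∣ s, write s = 30q. Since 30 = 3·10, s = 10·(3q), so 10 ∣ s; and since 30 = 5·6, s = 6·(5q), so 6 ∣ s.

Converse. Suppose 10 ∣ s and 6 ∣ s. Any common multiple of 10 and 6 is a multiple of their lcm; here lcm(10, 6) = 10·6/gcd(10, 6) = 60/2 = 30, so 30 ∣ s.

Equivalent; both directions hold.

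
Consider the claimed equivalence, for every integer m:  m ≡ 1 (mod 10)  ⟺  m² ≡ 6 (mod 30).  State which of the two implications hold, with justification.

Neither implication holds.

(→) This fails: take m = 1. Then 1 ≡ 1 (mod 10), but 1² = 1 ≡ 1 (mod 30), not 6.

(←) This fails: take m = 6. Then 6² = 36 ≡ 6 (mod 30), yet 6 ≡ 6 (mod 10), not 1.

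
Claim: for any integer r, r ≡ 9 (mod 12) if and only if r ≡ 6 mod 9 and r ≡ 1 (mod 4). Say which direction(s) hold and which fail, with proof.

[⇒] This fails: r = 9 gives 9 ≡ 9 (mod 12) but 9 ≡ 0 (mod 9), so the conjunction on the right does not hold.

[⇐] Conversely, if r ≡ 6 (mod 9) and r ≡ 1 (mod 4), then by the Chinese remainder theorem r ≡ 33 (mod 36). Since 33 ≡ 9 (mod 12) and 12 ∣ 36, we get r ≡ 9 (mod 12).

Not equivalent: only (⇐) holds.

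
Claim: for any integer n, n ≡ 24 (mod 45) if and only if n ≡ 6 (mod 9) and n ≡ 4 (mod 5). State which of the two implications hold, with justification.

Both directions hold; the statement is true.

(⇒) Suppose n ≡ 24 (mod 45); write n = 45j + 24. Since 9 ∣ 45, reducing mod 9 gives n ≡ 24 ≡ 6 (mod 9); since 5 ∣ 45, reducing mod 5 gives n ≡ 24 ≡ 4 (mod 5).

(⇐) Conversely, if n ≡ 6 (mod 9) and n ≡ 4 (mod 5), then by the Chinese remainder theorem n ≡ 24 (mod 45). This is exactly n ≡ 24 (mod 45).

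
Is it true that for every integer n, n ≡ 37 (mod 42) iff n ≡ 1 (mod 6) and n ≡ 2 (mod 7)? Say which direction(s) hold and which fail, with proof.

Equivalent; both directions hold.

(←) If n ≡ 1 (mod 6) and n ≡ 2 (mod 7), then by the Chinese remainder theorem n ≡ 37 (mod 42). This is exactly n ≡ 37 (mod 42).

(→) Suppose n ≡ 37 (mod 42); write n = 42j + 37. Since 6 ∣ 42, reducing mod 6 gives n ≡ 37 ≡ 1 (mod 6); since 7 ∣ 42, reducing mod 7 gives n ≡ 37 ≡ 2 (mod 7).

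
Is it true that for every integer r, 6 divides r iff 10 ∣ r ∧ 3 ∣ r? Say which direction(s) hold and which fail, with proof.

(→) This fails: take r = 6. Certainly 6 ∣ 6, but 10 ∤ 6.

(←) Suppose 10 ∣ r and 3 ∣ r. Any common multiple of 10 and 3 is a multiple of their lcm; here gcd(10, 3) = 1, so lcm(10, 3) = 10·3 = 30, so 30 ∣ r. Since 6 ∣ 30, it follows that 6 ∣ r.

Only the reverse direction holds.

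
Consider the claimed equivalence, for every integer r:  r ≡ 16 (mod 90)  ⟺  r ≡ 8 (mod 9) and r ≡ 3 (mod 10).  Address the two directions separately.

Forward direction. This fails: r = 16 gives 16 ≡ 16 (mod 90) but 16 ≡ 7 (mod 9), so the conjunction on the right does not hold.

Converse. This fails: r = 53 satisfies both congruences on the right (53 ≡ 8 mod 9 and 53 ≡ 3 mod 10) yet 53 ≡ 53 (mod 90), not 16.

Neither direction holds.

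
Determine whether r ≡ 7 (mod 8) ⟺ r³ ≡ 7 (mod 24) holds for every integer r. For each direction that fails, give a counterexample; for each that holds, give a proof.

[⇒] This fails: take r = 15. Then 15 ≡ 7 (mod 8), but 15³ = 3375 ≡ 15 (mod 24), not 7.

[⇐] Conversely, the residues r modulo 24 with r³ ≡ 7 (mod 24) are exactly {7}, and each is ≡ 7 (mod 8).

(⇒) fails; (⇐) holds.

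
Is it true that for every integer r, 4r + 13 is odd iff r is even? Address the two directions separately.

[⇐] Suppose r is even. Since 4 is even, 4r is even for every r, so 4r + 13 has the same parity as 13, which is odd. Hence 4r + 13 is odd.

[⇒] This fails: take r = 1. Then 4r + 13 = 17, which is odd, yet r = 1 is odd, not even.

(⇒) fails; (⇐) holds.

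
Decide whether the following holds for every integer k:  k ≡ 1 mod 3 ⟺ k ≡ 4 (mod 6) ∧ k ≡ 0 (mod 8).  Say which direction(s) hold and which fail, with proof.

Only the converse holds.

[⇒] This fails: k = 1 gives 1 ≡ 1 (mod 3) but 1 ≡ 1 (mod 6), so the conjunction on the right does not hold.

[⇐] Conversely, if k ≡ 4 (mod 6) and k ≡ 0 (mod 8), then by the Chinese remainder theorem k ≡ 16 (mod 24). Since 16 ≡ 1 (mod 3) and 3 ∣ 24, we get k ≡ 1 (mod 3).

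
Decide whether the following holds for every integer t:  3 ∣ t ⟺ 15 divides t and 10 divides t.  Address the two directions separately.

[⇒] This fails: take t = 3. Certainly 3 ∣ 3, but 15 ∤ 3.

[⇐] Suppose 15 ∣ t and 10 ∣ t. Any common multiple of 15 and 10 is a multiple of their lcm; here lcm(15, 10) = 15·10/gcd(15, 10) = 150/5 = 30, so 30 ∣ t. Since 3 ∣ 30, it follows that 3 ∣ t.

Not equivalent: only (⇐) holds.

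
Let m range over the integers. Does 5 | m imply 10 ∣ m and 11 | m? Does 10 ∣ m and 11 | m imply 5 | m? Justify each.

(⇒) fails; (⇐) holds.

(→) This fails: take m = 5. Certainly 5 ∣ 5, but 10 ∤ 5.

(←) Suppose 10 ∣ m and 11 ∣ m. Any common multiple of 10 and 11 is a multiple of their lcm; here gcd(10, 11) = 1, so lcm(10, 11) = 10·11 = 110, so 110 ∣ m. Since 5 ∣ 110, it follows that 5 ∣ m.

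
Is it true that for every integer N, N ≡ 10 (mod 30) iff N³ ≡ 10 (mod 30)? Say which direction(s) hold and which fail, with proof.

The biconditional holds.

(→) Suppose N ≡ 10 (mod 30). Write N = 30j + 10. Then (30j + 10)³ = 27000j³ + 27000j² + 9000j + 1000 = 30(900j³ + 900j² + 300j + 33) + 10, so N³ ≡ 10 (mod 30).

(←) Conversely, suppose N³ ≡ 10 (mod 30). The only residue r in {0, …, 29} with r³ ≡ 10 (mod 30) is r = 10, so N ≡ 10 (mod 30).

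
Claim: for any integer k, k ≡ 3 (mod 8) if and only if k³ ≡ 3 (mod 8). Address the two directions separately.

(⟹) Suppose k ≡ 3 (mod 8). Write k = 8j + 3. Then (8j + 3)³ = 512j³ + 576j² + 216j + 27 = 8(64j³ + 72j² + 27j + 3) + 3, so k³ ≡ 3 (mod 8).

(⟸) For the converse, argue contrapositively. If k ≢ 3 (mod 8), then k is congruent to one of 0, 1, 2, 4, 5, 6, 7 modulo 8, and these give k³ ≡ 0, 1, 0, 0, 5, 0, 7 respectively — never 3.

Both directions hold; the statement is true.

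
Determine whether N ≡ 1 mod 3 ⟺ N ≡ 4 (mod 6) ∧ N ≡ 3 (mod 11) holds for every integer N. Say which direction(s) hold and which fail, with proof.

(⇒) fails; (⇐) holds.

(⟹) This fails: N = 1 gives 1 ≡ 1 (mod 3) but 1 ≡ 1 (mod 6), so the conjunction on the right does not hold.

(⟸) Conversely, if N ≡ 4 (mod 6) and N ≡ 3 (mod 11), then by the Chinese remainder theorem N ≡ 58 (mod 66). Since 58 ≡ 1 (mod 3) and 3 ∣ 66, we get N ≡ 1 (mod 3).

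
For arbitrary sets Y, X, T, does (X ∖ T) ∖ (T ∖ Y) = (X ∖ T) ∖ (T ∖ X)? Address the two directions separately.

Forward inclusion. Let x ∈ (X ∖ T) ∖ (T ∖ Y). Then either x ∈ X and x ∉ Y, T; or x ∈ Y ∩ X and x ∉ T. In each case x ∈ (X ∖ T) ∖ (T ∖ X), so (X ∖ T) ∖ (T ∖ Y) ⊆ (X ∖ T) ∖ (T ∖ X).

Reverse inclusion. Let x ∈ (X ∖ T) ∖ (T ∖ X). Then either x ∈ X and x ∉ Y, T; or x ∈ Y ∩ X and x ∉ T. In each case x ∈ (X ∖ T) ∖ (T ∖ Y), so (X ∖ T) ∖ (T ∖ X) ⊆ (X ∖ T) ∖ (T ∖ Y).

Both inclusions hold.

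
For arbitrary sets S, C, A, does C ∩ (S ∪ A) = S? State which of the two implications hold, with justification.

Neither inclusion holds.

Forward inclusion. This inclusion fails. Take S = ∅, C = {1}, A = {1}; then 1 ∈ C ∩ (S ∪ A) but 1 ∉ S.

Reverse inclusion. This inclusion fails. Take S = {1}, C = ∅, A = ∅; then 1 ∈ S but 1 ∉ C ∩ (S ∪ A).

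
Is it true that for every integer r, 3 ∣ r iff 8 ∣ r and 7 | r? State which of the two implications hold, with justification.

Neither implication holds.

(⇒) This fails: take r = 3. Certainly 3 ∣ 3, but 8 ∤ 3.

(⇐) This fails: take r = 56. Both 8 ∣ 56 and 7 ∣ 56, yet 56 is not a multiple of 3 (since 56 = 18·3 + 2), so 3 ∤ 56.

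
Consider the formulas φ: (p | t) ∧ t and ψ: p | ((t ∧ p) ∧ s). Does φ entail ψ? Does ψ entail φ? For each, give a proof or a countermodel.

Both directions fail.

Forward direction. This fails. Under p = F, s = F, t = T, the left side is true but the right side is false.

Converse. This fails. Under p = T, s = F, t = F, the left side is false but the right side is true.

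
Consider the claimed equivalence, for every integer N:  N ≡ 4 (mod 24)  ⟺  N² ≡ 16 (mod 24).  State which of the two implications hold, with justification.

Only the forward implication holds.

(→) Suppose N ≡ 4 (mod 24). Write N = 24j + 4. Then (24j + 4)² = 576j² + 192j + 16 = 24(24j² + 8j) + 16, so N² ≡ 16 (mod 24).

(←) This fails: take N = 8. Then 8² = 64 ≡ 16 (mod 24), yet 8 ≡ 8 (mod 24), not 4.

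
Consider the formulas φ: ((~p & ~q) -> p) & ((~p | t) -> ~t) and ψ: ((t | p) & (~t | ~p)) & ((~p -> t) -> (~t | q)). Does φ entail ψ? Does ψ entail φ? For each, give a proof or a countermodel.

Forward direction. This fails. Under t = F, p = F, q = T, the left side is true but the right side is false.

Converse. This fails. Under t = T, p = F, q = T, the left side is false but the right side is true.

Both directions fail.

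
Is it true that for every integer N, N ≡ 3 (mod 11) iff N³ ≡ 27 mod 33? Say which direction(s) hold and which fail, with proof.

Only the reverse direction holds.

(←) The residues r modulo 33 with r³ ≡ 27 (mod 33) are exactly {3}, and each is ≡ 3 (mod 11).

(→) This fails: take N = 14. Then 14 ≡ 3 (mod 11), but 14³ = 2744 ≡ 5 (mod 33), not 27.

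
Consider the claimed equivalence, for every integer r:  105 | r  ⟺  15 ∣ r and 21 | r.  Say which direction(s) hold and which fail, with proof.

The biconditional holds.

Forward direction. If 105 ∣ r, write r = 105q. Since 105 = 7·15, r = 15·(7q), so 15 ∣ r; and since 105 = 5·21, r = 21·(5q), so 21 ∣ r.

Converse. Suppose 15 ∣ r and 21 ∣ r. Any common multiple of 15 and 21 is a multiple of their lcm; here lcm(15, 21) = 15·21/gcd(15, 21) = 315/3 = 105, so 105 ∣ r.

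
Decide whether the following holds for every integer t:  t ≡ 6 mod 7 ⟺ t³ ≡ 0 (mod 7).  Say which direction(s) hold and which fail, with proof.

Neither implication holds.

(→) This fails: take t = 6. Then 6 ≡ 6 (mod 7), but 6³ = 216 ≡ 6 (mod 7), not 0.

(←) This fails: take t = 0. Then 0³ = 0 ≡ 0 (mod 7), yet 0 ≡ 0 (mod 7), not 6.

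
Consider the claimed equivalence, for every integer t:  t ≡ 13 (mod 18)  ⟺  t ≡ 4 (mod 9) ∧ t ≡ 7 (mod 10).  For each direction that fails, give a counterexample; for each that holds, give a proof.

(⇐) If t ≡ 4 (mod 9) and t ≡ 7 (mod 10), then by the Chinese remainder theorem t ≡ 67 (mod 90). Since 67 ≡ 13 (mod 18) and 18 ∣ 90, we get t ≡ 13 (mod 18).

(⇒) This fails: t = 13 gives 13 ≡ 13 (mod 18) but 13 ≡ 3 (mod 10), so the conjunction on the right does not hold.

The forward direction fails; the converse holds.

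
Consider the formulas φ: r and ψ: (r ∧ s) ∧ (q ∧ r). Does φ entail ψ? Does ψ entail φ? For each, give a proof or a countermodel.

(⇒) This fails. Under q = F, r = T, s = F, the left side is true but the right side is false.

(⇐) Assume the antecedent. If q is true, the antecedent forces (q = T, r = T, s = T), and r holds there. If q is false, the antecedent cannot hold. Either way r holds.

Only the reverse direction holds.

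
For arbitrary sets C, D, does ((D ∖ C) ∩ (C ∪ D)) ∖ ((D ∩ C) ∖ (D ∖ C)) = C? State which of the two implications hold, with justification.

(⟹) This inclusion fails. Take C = ∅, D = {1}; then 1 ∈ ((D ∖ C) ∩ (C ∪ D)) ∖ ((D ∩ C) ∖ (D ∖ C)) but 1 ∉ C.

(⟸) This inclusion fails. Take C = {1}, D = ∅; then 1 ∈ C but 1 ∉ ((D ∖ C) ∩ (C ∪ D)) ∖ ((D ∩ C) ∖ (D ∖ C)).

Both inclusions fail.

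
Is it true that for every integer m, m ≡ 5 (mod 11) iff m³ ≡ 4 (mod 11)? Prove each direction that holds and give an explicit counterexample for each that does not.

(⇒) Suppose m ≡ 5 (mod 11). Write m = 11j + 5. Then (11j + 5)³ = 1331j³ + 1815j² + 825j + 125 = 11(121j³ + 165j² + 75j + 11) + 4, so m³ ≡ 4 (mod 11).

(⇐) For the converse, argue contrapositively. If m ≢ 5 (mod 11), then m is congruent to one of 0, 1, 2, 3, 4, 6, 7, 8, 9, 10 modulo 11, and these give m³ ≡ 0, 1, 8, 5, 9, 7, 2, 6, 3, 10 respectively — never 4.

Equivalent; both directions hold.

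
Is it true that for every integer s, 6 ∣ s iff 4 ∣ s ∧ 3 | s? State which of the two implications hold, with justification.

(⇒) fails; (⇐) holds.

Forward direction. This fails: take s = 6. Certainly 6 ∣ 6, but 4 ∤ 6.

Converse. Suppose 4 ∣ s and 3 ∣ s. Any common multiple of 4 and 3 is a multiple of their lcm; here gcd(4, 3) = 1, so lcm(4, 3) = 4·3 = 12, so 12 ∣ s. Since 6 ∣ 12, it follows that 6 ∣ s.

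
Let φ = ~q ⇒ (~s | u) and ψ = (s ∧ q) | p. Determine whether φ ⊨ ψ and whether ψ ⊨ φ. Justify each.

(⇒) This fails. Under u = F, s = F, q = F, p = F, the left side is true but the right side is false.

(⇐) This fails. Under u = F, s = T, q = F, p = T, the left side is false but the right side is true.

(⇒) fails and (⇐) fails.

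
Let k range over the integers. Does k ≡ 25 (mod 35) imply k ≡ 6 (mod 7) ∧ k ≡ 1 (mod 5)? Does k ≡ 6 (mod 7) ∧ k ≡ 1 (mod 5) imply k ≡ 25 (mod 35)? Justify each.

(⇒) fails and (⇐) fails.

Forward direction. This fails: k = 25 gives 25 ≡ 25 (mod 35) but 25 ≡ 4 (mod 7), so the conjunction on the right does not hold.

Converse. This fails: k = 6 satisfies both congruences on the right (6 ≡ 6 mod 7 and 6 ≡ 1 mod 5) yet 6 ≡ 6 (mod 35), not 25.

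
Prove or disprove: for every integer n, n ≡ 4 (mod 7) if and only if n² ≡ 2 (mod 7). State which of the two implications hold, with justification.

The forward direction holds; the converse fails.

(→) Suppose n ≡ 4 (mod 7). Write n = 7j + 4. Then (7j + 4)² = 49j² + 56j + 16 = 7(7j² + 8j + 2) + 2, so n² ≡ 2 (mod 7).

(←) This fails: take n = 3. Then 3² = 9 ≡ 2 (mod 7), yet 3 ≡ 3 (mod 7), not 4.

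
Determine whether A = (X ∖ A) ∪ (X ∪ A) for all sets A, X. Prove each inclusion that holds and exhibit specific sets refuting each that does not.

Only the forward inclusion holds.

Forward inclusion. Let x ∈ A. Then either x ∈ A and x ∉ X; or x ∈ A ∩ X. In each case x ∈ (X ∖ A) ∪ (X ∪ A), so A ⊆ (X ∖ A) ∪ (X ∪ A).

Reverse inclusion. This inclusion fails. Take A = ∅, X = {1}; then 1 ∈ (X ∖ A) ∪ (X ∪ A) but 1 ∉ A.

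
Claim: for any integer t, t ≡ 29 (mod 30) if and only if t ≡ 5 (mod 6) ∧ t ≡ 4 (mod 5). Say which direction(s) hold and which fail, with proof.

[⇐] If t ≡ 5 (mod 6) and t ≡ 4 (mod 5), then by the Chinese remainder theorem t ≡ 29 (mod 30). This is exactly t ≡ 29 (mod 30).

[⇒] Suppose t ≡ 29 (mod 30); write t = 30j + 29. Since 6 ∣ 30, reducing mod 6 gives t ≡ 29 ≡ 5 (mod 6); since 5 ∣ 30, reducing mod 5 gives t ≡ 29 ≡ 4 (mod 5).

Equivalent; both directions hold.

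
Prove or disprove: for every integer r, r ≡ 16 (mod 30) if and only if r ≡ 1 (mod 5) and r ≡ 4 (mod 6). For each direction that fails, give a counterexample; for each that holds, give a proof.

The biconditional holds.

[⇐] If r ≡ 1 (mod 5) and r ≡ 4 (mod 6), then by the Chinese remainder theorem r ≡ 16 (mod 30). This is exactly r ≡ 16 (mod 30).

[⇒] Suppose r ≡ 16 (mod 30); write r = 30j + 16. Since 5 ∣ 30, reducing mod 5 gives r ≡ 16 ≡ 1 (mod 5); since 6 ∣ 30, reducing mod 6 gives r ≡ 16 ≡ 4 (mod 6).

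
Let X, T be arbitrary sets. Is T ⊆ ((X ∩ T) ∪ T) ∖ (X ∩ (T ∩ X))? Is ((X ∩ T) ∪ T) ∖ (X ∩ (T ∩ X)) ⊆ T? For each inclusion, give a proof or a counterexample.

Forward inclusion. This inclusion fails. Take X = {1}, T = {1}; then 1 ∈ T but 1 ∉ ((X ∩ T) ∪ T) ∖ (X ∩ (T ∩ X)).

Reverse inclusion. Let x ∈ ((X ∩ T) ∪ T) ∖ (X ∩ (T ∩ X)). Then x ∈ T and x ∉ X, from which x ∈ T.

(⊆) fails; (⊇) holds.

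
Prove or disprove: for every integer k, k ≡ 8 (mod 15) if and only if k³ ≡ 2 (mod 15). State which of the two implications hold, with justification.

The biconditional holds.

(⇒) Suppose k ≡ 8 (mod 15). Write k = 15j + 8. Then (15j + 8)³ = 3375j³ + 5400j² + 2880j + 512 = 15(225j³ + 360j² + 192j + 34) + 2, so k³ ≡ 2 (mod 15).

(⇐) Conversely, suppose k³ ≡ 2 (mod 15). The only residue r in {0, …, 14} with r³ ≡ 2 (mod 15) is r = 8, so k ≡ 8 (mod 15).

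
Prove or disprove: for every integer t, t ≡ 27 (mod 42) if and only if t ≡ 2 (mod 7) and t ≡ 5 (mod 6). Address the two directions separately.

(⇒) This fails: t = 27 gives 27 ≡ 27 (mod 42) but 27 ≡ 6 (mod 7), so the conjunction on the right does not hold.

(⇐) This fails: t = 23 satisfies both congruences on the right (23 ≡ 2 mod 7 and 23 ≡ 5 mod 6) yet 23 ≡ 23 (mod 42), not 27.

Neither implication holds.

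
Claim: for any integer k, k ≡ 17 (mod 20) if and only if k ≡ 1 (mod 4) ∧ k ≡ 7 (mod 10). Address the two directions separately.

Both implications hold.

(⇒) Suppose k ≡ 17 (mod 20); write k = 20j + 17. Since 4 ∣ 20, reducing mod 4 gives k ≡ 17 ≡ 1 (mod 4); since 10 ∣ 20, reducing mod 10 gives k ≡ 17 ≡ 7 (mod 10).

(⇐) Conversely, if k ≡ 1 (mod 4) and k ≡ 7 (mod 10), then by the Chinese remainder theorem k ≡ 17 (mod 20). This is exactly k ≡ 17 (mod 20).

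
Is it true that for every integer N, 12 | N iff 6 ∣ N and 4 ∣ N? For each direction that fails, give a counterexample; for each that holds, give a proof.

The biconditional holds.

(→) If 12 ∣ N, write N = 12q. Since 12 = 2·6, N = 6·(2q), so 6 ∣ N; and since 12 = 3·4, N = 4·(3q), so 4 ∣ N.

(←) Suppose 6 ∣ N and 4 ∣ N. Any common multiple of 6 and 4 is a multiple of their lcm; here lcm(6, 4) = 6·4/gcd(6, 4) = 24/2 = 12, so 12 ∣ N.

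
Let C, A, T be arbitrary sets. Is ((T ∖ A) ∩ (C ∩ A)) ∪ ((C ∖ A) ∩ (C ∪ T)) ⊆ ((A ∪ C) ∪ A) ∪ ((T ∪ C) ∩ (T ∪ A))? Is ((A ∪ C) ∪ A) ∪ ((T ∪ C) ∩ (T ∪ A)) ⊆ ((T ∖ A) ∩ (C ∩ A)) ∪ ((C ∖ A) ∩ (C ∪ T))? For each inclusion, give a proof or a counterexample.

Forward inclusion. Let x ∈ ((T ∖ A) ∩ (C ∩ A)) ∪ ((C ∖ A) ∩ (C ∪ T)). Then either x ∈ C and x ∉ A, T; or x ∈ C ∩ T and x ∉ A. In each case x ∈ ((A ∪ C) ∪ A) ∪ ((T ∪ C) ∩ (T ∪ A)), so ((T ∖ A) ∩ (C ∩ A)) ∪ ((C ∖ A) ∩ (C ∪ T)) ⊆ ((A ∪ C) ∪ A) ∪ ((T ∪ C) ∩ (T ∪ A)).

Reverse inclusion. This inclusion fails. Take C = ∅, A = {1}, T = ∅; then 1 ∈ ((A ∪ C) ∪ A) ∪ ((T ∪ C) ∩ (T ∪ A)) but 1 ∉ ((T ∖ A) ∩ (C ∩ A)) ∪ ((C ∖ A) ∩ (C ∪ T)).

(⊆) holds; (⊇) fails.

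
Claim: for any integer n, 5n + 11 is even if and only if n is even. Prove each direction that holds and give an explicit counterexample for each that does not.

(→) This fails: n = 1 gives 5n + 11 = 16, which is even, but 1 is odd, not even.

(←) This also fails: n = 6 is even, but 5n + 11 = 41 is odd, not even.

Neither implication holds.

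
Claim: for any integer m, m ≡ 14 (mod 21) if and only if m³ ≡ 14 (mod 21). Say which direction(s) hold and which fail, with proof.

Equivalent; both directions hold.

(→) Suppose m ≡ 14 (mod 21). Write m = 21j + 14. Then (21j + 14)³ = 9261j³ + 18522j² + 12348j + 2744 = 21(441j³ + 882j² + 588j + 130) + 14, so m³ ≡ 14 (mod 21).

(←) Conversely, suppose m³ ≡ 14 (mod 21). The only residue r in {0, …, 20} with r³ ≡ 14 (mod 21) is r = 14, so m ≡ 14 (mod 21).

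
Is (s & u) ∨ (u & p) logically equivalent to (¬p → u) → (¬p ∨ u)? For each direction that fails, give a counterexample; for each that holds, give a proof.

(⟹) Assume the antecedent. If u is true, (¬p → u) → (¬p ∨ u) reduces to true regardless of the other variables. If u is false, the antecedent cannot hold. Either way (¬p → u) → (¬p ∨ u) holds.

(⟸) This fails. Under u = F, p = F, s = F, the left side is false but the right side is true.

Only the forward direction holds.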